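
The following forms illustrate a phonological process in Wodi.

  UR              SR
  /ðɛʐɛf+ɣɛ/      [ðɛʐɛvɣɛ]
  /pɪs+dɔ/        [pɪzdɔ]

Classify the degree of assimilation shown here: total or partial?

partial assimilation

Comparing underlying and surface forms, /f/ → [v] is the alternation; the neighbouring /ɣ/ is constant.
The change voiceless → voiced matches the voicing of the following /ɣ/, identifying this as voicing assimilation.
Place and manner are unchanged, so the assimilation is partial, not total.
Checking the remaining alternation: /s/ → [z] before /d/ (voiceless → voiced, matching voiced) — only voicing changes, and always toward the following segment.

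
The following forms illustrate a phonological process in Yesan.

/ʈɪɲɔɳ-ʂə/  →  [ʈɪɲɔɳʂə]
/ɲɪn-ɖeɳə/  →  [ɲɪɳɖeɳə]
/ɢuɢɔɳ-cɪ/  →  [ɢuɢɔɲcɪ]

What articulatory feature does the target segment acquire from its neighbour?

place

The segment that alternates is /n/, which surfaces as [ɳ] when adjacent to /ɖ/.
The change alveolar → retroflex matches the place of the following /ɖ/, identifying this as place assimilation.
The same holds elsewhere in the data: /ɳ/ → [ɲ] before /c/ (retroflex → palatal, matching palatal) — only place changes, and always toward the following segment.
No alternation appears in [ʈɪɲɔɳʂə]: there the adjacent consonants already agree in place (/ɳ/ and /ʂ/ are both retroflex), so this form is consistent with the same rule.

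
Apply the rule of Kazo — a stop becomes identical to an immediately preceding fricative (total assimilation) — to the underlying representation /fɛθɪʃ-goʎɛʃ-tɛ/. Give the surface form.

/g/ is the segment targeted by the rule; it sits immediately after /ʃ/, so it assimilates completely and surfaces as [ʃ].
At the second juncture, /t/ likewise becomes [ʃ] adjacent to /ʃ/.

[fɛθɪʃʃoʎɛʃʃɛ]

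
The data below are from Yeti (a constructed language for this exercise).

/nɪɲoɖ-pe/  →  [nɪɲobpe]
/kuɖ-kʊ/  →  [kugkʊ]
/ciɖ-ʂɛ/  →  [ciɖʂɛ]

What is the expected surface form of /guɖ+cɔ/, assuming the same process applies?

The data show regressive place assimilation: /ɖ/ → [b] before /p/; /ɖ/ → [g] before /k/. In each pair only place changes, matching the following consonant, while manner and voice stay constant.
No alternation appears in [ciɖʂɛ]: there the adjacent consonants already agree in place (/ɖ/ and /ʂ/ are both retroflex), so this form is consistent with the same rule.
The rule targets /ɖ/ (voiced retroflex stop), which sits before the trigger /c/ (palatal).
Changing only its place to palatal gives [ɟ] — the voiced palatal stop.

[guɟcɔ]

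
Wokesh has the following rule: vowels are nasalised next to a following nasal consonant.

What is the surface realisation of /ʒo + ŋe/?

The vowel /o/ is adjacent to the following nasal /ŋ/, so it acquires [+nasal] and surfaces as [õ].

[ʒõŋe]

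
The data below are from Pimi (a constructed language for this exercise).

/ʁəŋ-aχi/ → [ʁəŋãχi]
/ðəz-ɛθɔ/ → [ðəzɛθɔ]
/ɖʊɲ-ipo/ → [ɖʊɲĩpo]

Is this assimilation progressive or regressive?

The vowel /a/ surfaces as nasalised [ã] next to the preceding nasal /ŋ/ — it has acquired the [+nasal] feature of its neighbour.
Likewise in the remaining data: /i/ → [ĩ] after /ɲ/ — each time a vowel is nasalised next to a preceding nasal.
No change occurs in [ðəzɛθɔ] because the vowel at the boundary is adjacent to an oral consonant, not a nasal (/ɛ/ next to /z/).
Because the conditioning nasal is to the left of the vowel that changes, the process is progressive (perseverative).

progressive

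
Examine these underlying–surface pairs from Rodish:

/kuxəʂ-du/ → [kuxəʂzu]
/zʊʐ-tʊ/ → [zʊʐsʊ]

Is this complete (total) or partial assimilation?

Comparing underlying and surface forms, /d/ → [z] is the alternation; the neighbouring /ʂ/ is constant.
The change stop → fricative matches the manner of the preceding /ʂ/, identifying this as manner assimilation.
Place and voice are unchanged, so the assimilation is partial, not total.
Checking the remaining alternation: /t/ → [s] after /ʐ/ (stop → fricative, matching a fricative) — only manner changes, and always toward the preceding segment.

partial assimilation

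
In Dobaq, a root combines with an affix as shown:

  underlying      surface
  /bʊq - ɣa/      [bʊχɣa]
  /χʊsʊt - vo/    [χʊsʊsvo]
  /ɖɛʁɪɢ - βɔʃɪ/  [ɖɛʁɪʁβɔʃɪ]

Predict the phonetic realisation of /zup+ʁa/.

The data show regressive manner assimilation: /q/ → [χ] before /ɣ/; /t/ → [s] before /v/; /ɢ/ → [ʁ] before /β/. In each pair only manner changes, matching the following consonant, while place and voice stay constant.
/p/ is a voiceless bilabial stop. The following trigger /ʁ/ is a fricative, so /p/ must become a fricative as well.
The voiceless bilabial fricative is [ɸ], so /p/ → [ɸ].

[zuɸʁa]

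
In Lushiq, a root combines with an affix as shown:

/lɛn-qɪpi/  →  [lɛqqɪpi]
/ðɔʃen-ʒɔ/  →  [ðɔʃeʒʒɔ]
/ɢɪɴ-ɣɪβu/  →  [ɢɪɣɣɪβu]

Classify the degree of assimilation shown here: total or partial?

The segment that alternates is /n/, which surfaces as [q] when adjacent to /q/.
The output [q] is identical to the trigger /q/ — every feature (place, manner, voicing) has been copied — so this is total assimilation.
The other forms behave the same way: /n/ → [ʒ] before /ʒ/; /ɴ/ → [ɣ] before /ɣ/ — in each case the output is a copy of the following consonant.

total assimilation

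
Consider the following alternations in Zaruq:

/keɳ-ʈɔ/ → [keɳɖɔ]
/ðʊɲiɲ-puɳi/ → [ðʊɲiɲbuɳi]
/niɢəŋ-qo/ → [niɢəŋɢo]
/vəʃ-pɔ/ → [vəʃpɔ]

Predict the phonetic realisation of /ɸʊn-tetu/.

The data show progressive voicing assimilation: /ʈ/ → [ɖ] after /ɳ/; /p/ → [b] after /ɲ/; /q/ → [ɢ] after /ŋ/. In each pair only voicing changes, matching the preceding consonant, while place and manner stay constant.
Nothing changes in [vəʃpɔ]: there the adjacent consonants already agree in voicing (/p/ and /ʃ/ are both voiceless), so this form is consistent with the same rule.
The rule targets /t/ (voiceless alveolar stop), which sits after the trigger /n/ (voiced).
Changing only its voicing to voiced gives [d] — the voiced alveolar stop.

[ɸʊndetu]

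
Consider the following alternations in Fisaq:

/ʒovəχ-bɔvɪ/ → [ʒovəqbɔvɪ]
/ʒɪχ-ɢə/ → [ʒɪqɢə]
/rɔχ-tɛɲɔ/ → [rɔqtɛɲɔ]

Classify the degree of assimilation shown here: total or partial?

Comparing underlying and surface forms, /χ/ → [q] is the alternation; the neighbouring /b/ is constant.
The change fricative → stop matches the manner of the following /b/, identifying this as manner assimilation.
Place and voice are unchanged, so the assimilation is partial, not total.
Checking the remaining alternations: /χ/ → [q] before /ɢ/ (fricative → stop, matching a stop); /χ/ → [q] before /t/ (fricative → stop, matching a stop) — only manner changes, and always toward the following segment.

partial assimilation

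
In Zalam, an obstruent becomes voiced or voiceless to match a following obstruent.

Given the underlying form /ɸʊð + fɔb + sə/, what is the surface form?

[ɸʊθfɔpsə]

/ð/ is a voiced dental fricative. The following trigger /f/ is voiceless, so /ð/ must become voiceless as well.
A voiceless dental fricative is [θ], so the surface segment is [θ].
The same rule applies at the second boundary: /b/ → [p] next to /s/.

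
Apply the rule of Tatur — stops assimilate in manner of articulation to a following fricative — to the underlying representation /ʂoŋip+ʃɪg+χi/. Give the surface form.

[ʂoŋiɸʃɪɣχi]

/p/ is a voiceless bilabial stop. The following trigger /ʃ/ is a fricative, so /p/ must become a fricative as well.
A voiceless bilabial fricative is [ɸ], so the surface segment is [ɸ].
At the second juncture, /g/ likewise becomes [ɣ] adjacent to /χ/.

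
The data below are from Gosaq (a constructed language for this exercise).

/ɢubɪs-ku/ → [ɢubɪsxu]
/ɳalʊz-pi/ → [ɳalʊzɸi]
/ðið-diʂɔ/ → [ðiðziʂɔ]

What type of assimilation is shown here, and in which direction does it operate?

The segment that alternates is /k/, which surfaces as [x] when adjacent to /s/.
/k/ is a stop while /s/ is a fricative; the output [x] is a fricative, matching the trigger — so the feature that spreads is manner.
Place and voice are unchanged, so the assimilation is partial, not total.
Checking the remaining alternations: /p/ → [ɸ] after /z/ (stop → fricative, matching a fricative); /d/ → [z] after /ð/ (stop → fricative, matching a fricative) — only manner changes, and always toward the preceding segment.
The trigger is the preceding segment, so the direction is progressive (perseverative).

progressive manner assimilation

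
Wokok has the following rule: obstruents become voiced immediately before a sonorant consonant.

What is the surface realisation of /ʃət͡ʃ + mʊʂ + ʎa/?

The rule targets /t͡ʃ/ (voiceless postalveolar affricate), which sits before the trigger /m/ (voiced).
A voiced postalveolar affricate is [d͡ʒ], so the surface segment is [d͡ʒ].
The same rule applies at the second boundary: /ʂ/ → [ʐ] next to /ʎ/.

[ʃəd͡ʒmʊʐʎa]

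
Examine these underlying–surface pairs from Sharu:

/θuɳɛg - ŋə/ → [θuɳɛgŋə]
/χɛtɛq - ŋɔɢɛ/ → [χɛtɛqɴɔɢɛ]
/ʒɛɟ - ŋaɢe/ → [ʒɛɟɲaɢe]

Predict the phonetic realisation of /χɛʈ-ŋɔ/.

The data show progressive place assimilation: /ŋ/ → [ɴ] after /q/; /ŋ/ → [ɲ] after /ɟ/. In each pair only place changes, matching the preceding consonant, while manner and voice stay constant.
Nothing changes in [θuɳɛgŋə]: there the adjacent consonants already agree in place (/ŋ/ and /g/ are both velar), so this form is consistent with the same rule.
The rule targets /ŋ/ (voiced velar nasal), which sits after the trigger /ʈ/ (retroflex).
Changing only its place to retroflex gives [ɳ] — the voiced retroflex nasal.

[χɛʈɳɔ]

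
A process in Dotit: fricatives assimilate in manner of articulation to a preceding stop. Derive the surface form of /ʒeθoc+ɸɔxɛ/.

[ʒeθocpɔxɛ]

The rule targets /ɸ/ (voiceless bilabial fricative), which sits after the trigger /c/ (stop).
A voiceless bilabial stop is [p], so the surface segment is [p].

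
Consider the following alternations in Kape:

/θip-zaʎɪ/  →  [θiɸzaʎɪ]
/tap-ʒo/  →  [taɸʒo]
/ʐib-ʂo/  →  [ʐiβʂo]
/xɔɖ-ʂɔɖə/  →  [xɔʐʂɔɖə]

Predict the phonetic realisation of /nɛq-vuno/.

[nɛχvuno]

The data show regressive manner assimilation: /p/ → [ɸ] before /z/; /p/ → [ɸ] before /ʒ/; /b/ → [β] before /ʂ/; /ɖ/ → [ʐ] before /ʂ/. In each pair only manner changes, matching the following consonant, while place and voice stay constant.
The rule targets /q/ (voiceless uvular stop), which sits before the trigger /v/ (fricative).
A voiceless uvular fricative is [χ], so the surface segment is [χ].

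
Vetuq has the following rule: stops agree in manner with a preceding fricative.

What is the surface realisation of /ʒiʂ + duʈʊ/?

The rule targets /d/ (voiced alveolar stop), which sits after the trigger /ʂ/ (fricative).
The voiced alveolar fricative is [z], so /d/ → [z].

[ʒiʂzuʈʊ]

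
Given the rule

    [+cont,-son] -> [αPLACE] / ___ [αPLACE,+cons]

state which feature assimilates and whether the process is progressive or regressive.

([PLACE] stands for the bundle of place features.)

The shared variable α links the value of the place features (abbreviated [PLACE]) on the target to the same value on the neighbouring segment, so place is the feature that assimilates.
The conditioning segment sits to the right of the focus bar, meaning the trigger follows the segment that changes — regressive assimilation.

regressive place assimilation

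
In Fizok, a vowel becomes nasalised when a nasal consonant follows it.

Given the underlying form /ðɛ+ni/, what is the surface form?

[ðɛ̃ni]

/ɛ/ sits next to the nasal /n/ and is therefore nasalised to [ɛ̃].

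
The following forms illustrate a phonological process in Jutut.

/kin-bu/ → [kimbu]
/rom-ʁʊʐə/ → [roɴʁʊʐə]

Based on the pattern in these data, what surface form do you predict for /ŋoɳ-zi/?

The data show regressive place assimilation: /n/ → [m] before /b/; /m/ → [ɴ] before /ʁ/. In each pair only place changes, matching the following consonant, while manner and voice stay constant.
The rule targets /ɳ/ (voiced retroflex nasal), which sits before the trigger /z/ (alveolar).
The voiced alveolar nasal is [n], so /ɳ/ → [n].

[ŋonzi]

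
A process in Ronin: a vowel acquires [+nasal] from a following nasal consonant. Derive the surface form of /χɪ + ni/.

[χɪ̃ni]

The vowel /ɪ/ is adjacent to the following nasal /n/, so it acquires [+nasal] and surfaces as [ɪ̃].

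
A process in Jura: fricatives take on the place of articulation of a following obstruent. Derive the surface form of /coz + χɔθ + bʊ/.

/z/ is a voiced alveolar fricative. The following trigger /χ/ is uvular, so /z/ must become uvular as well.
A voiced uvular fricative is [ʁ], so the surface segment is [ʁ].
At the second juncture, /θ/ likewise becomes [ɸ] adjacent to /b/.

[coʁχɔɸbʊ]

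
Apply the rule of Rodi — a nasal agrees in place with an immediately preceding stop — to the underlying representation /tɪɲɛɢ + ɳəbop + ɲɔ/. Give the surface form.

[tɪɲɛɢɴəbopmɔ]

The rule targets /ɳ/ (voiced retroflex nasal), which sits after the trigger /ɢ/ (uvular).
Changing only its place to uvular gives [ɴ] — the voiced uvular nasal.
At the second juncture, /ɲ/ likewise becomes [m] adjacent to /p/.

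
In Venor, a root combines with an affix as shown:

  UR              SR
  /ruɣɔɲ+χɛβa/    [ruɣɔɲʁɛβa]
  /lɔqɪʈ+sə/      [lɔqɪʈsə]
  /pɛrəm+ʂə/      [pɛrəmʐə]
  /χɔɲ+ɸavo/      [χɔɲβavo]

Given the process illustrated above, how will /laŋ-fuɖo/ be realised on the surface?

The data show progressive voicing assimilation: /χ/ → [ʁ] after /ɲ/; /ʂ/ → [ʐ] after /m/; /ɸ/ → [β] after /ɲ/. In each pair only voicing changes, matching the preceding consonant, while place and manner stay constant.
No alternation appears in [lɔqɪʈsə]: there the adjacent consonants already agree in voicing (/s/ and /ʈ/ are both voiceless), so this form is consistent with the same rule.
/f/ is a voiceless labiodental fricative. The preceding trigger /ŋ/ is voiced, so /f/ must become voiced as well.
A voiced labiodental fricative is [v], so the surface segment is [v].

[laŋvuɖo]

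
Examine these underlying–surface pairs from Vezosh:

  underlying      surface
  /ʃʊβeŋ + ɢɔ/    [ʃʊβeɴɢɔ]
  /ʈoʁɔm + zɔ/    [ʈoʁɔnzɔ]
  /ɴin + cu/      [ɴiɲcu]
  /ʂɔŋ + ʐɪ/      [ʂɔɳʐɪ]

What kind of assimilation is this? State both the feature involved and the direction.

The segment that alternates is /ŋ/, which surfaces as [ɴ] when adjacent to /ɢ/.
The change velar → uvular matches the place of the following /ɢ/, identifying this as place assimilation.
Manner and voice are unchanged, so the assimilation is partial, not total.
The other alternating forms pattern the same way: /m/ → [n] before /z/ (bilabial → alveolar, matching alveolar); /n/ → [ɲ] before /c/ (alveolar → palatal, matching palatal); /ŋ/ → [ɳ] before /ʐ/ (velar → retroflex, matching retroflex) — only place changes, and always toward the following segment.
Since the segment that changes precedes the conditioning segment, the assimilation is regressive.

regressive place assimilation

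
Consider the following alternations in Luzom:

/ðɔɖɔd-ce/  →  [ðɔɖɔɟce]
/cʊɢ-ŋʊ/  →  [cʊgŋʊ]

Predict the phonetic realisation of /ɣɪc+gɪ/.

[ɣɪkgɪ]

The data show regressive place assimilation: /d/ → [ɟ] before /c/; /ɢ/ → [g] before /ŋ/. In each pair only place changes, matching the following consonant, while manner and voice stay constant.
The rule targets /c/ (voiceless palatal stop), which sits before the trigger /g/ (velar).
Changing only its place to velar gives [k] — the voiceless velar stop.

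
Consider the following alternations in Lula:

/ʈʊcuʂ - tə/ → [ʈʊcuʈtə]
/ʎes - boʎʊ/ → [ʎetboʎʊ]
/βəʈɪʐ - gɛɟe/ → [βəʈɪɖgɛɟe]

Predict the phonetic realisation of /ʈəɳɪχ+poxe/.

[ʈəɳɪqpoxe]

The data show regressive manner assimilation: /ʂ/ → [ʈ] before /t/; /s/ → [t] before /b/; /ʐ/ → [ɖ] before /g/. In each pair only manner changes, matching the following consonant, while place and voice stay constant.
/χ/ is a voiceless uvular fricative. The following trigger /p/ is a stop, so /χ/ must become a stop as well.
A voiceless uvular stop is [q], so the surface segment is [q].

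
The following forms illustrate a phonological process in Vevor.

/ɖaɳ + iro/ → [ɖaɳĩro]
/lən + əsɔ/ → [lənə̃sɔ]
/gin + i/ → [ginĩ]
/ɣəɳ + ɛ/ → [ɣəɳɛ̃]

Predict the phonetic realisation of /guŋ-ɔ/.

The data show progressive nasality assimilation (vowel nasalisation): /i/ → [ĩ] after /ɳ/; /ə/ → [ə̃] after /n/; /i/ → [ĩ] after /n/; /ɛ/ → [ɛ̃] after /ɳ/ — a vowel is nasalised by an immediately preceding nasal consonant.
The vowel /ɔ/ is adjacent to the preceding nasal /ŋ/, so it acquires [+nasal] and surfaces as [ɔ̃].

[guŋɔ̃]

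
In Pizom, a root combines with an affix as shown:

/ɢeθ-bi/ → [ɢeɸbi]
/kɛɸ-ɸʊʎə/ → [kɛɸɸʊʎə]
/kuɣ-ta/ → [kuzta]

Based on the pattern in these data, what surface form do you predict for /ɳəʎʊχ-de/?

[ɳəʎʊsde]

The data show regressive place assimilation: /θ/ → [ɸ] before /b/; /ɣ/ → [z] before /t/. In each pair only place changes, matching the following consonant, while manner and voice stay constant.
No alternation appears in [kɛɸɸʊʎə]: there the adjacent consonants already agree in place (/ɸ/ and /ɸ/ are both bilabial), so this form is consistent with the same rule.
The rule targets /χ/ (voiceless uvular fricative), which sits before the trigger /d/ (alveolar).
A voiceless alveolar fricative is [s], so the surface segment is [s].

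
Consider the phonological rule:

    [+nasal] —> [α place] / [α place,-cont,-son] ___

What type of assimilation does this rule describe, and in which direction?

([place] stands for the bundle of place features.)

The shared variable α links the value of the place features (abbreviated [place]) on the target to the same value on the neighbouring segment, so place is the feature that assimilates.
The conditioning segment sits to the left of the focus bar, meaning the trigger precedes the segment that changes — progressive assimilation.

progressive place assimilation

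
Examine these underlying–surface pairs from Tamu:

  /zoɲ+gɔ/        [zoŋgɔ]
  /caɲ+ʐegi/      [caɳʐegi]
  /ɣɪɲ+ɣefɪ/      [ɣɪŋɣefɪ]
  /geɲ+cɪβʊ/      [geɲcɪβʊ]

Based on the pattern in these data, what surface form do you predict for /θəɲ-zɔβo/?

The data show regressive place assimilation: /ɲ/ → [ŋ] before /g/; /ɲ/ → [ɳ] before /ʐ/; /ɲ/ → [ŋ] before /ɣ/. In each pair only place changes, matching the following consonant, while manner and voice stay constant.
No alternation appears in [geɲcɪβʊ]: there the adjacent consonants already agree in place (/ɲ/ and /c/ are both palatal), so this form is consistent with the same rule.
/ɲ/ is a voiced palatal nasal. The following trigger /z/ is alveolar, so /ɲ/ must become alveolar as well.
A voiced alveolar nasal is [n], so the surface segment is [n].

[θənzɔβo]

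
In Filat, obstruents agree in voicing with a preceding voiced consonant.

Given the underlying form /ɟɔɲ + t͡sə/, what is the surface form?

/t͡s/ is a voiceless alveolar affricate. The preceding trigger /ɲ/ is voiced, so /t͡s/ must become voiced as well.
A voiced alveolar affricate is [d͡z], so the surface segment is [d͡z].

[ɟɔɲd͡zə]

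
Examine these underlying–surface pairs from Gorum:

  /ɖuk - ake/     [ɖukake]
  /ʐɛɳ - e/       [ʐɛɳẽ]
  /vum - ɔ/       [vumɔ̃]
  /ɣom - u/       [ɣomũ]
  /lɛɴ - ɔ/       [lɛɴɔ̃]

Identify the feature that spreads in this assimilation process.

nasality

The vowel /e/ surfaces as nasalised [ẽ] next to the preceding nasal /ɳ/ — it has acquired the [+nasal] feature of its neighbour.
The other forms show the same pattern: /ɔ/ → [ɔ̃] after /m/; /u/ → [ũ] after /m/; /ɔ/ → [ɔ̃] after /ɴ/ — each time a vowel is nasalised next to a preceding nasal.
No change occurs in [ɖukake] because the vowel at the boundary is adjacent to an oral consonant, not a nasal (/a/ next to /k/).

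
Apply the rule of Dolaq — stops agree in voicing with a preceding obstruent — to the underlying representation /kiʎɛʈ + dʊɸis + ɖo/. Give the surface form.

[kiʎɛʈtʊɸisʈo]

The rule targets /d/ (voiced alveolar stop), which sits after the trigger /ʈ/ (voiceless).
Changing only its voicing to voiceless gives [t] — the voiceless alveolar stop.
At the second juncture, /ɖ/ likewise becomes [ʈ] adjacent to /s/.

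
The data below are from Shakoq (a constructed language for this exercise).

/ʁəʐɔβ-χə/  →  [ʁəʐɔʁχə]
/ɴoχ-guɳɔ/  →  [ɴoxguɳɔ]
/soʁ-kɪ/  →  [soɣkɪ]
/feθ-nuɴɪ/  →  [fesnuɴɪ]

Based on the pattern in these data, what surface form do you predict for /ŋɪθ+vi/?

The data show regressive place assimilation: /β/ → [ʁ] before /χ/; /χ/ → [x] before /g/; /ʁ/ → [ɣ] before /k/; /θ/ → [s] before /n/. In each pair only place changes, matching the following consonant, while manner and voice stay constant.
/θ/ is a voiceless dental fricative. The following trigger /v/ is labiodental, so /θ/ must become labiodental as well.
The voiceless labiodental fricative is [f], so /θ/ → [f].

[ŋɪfvi]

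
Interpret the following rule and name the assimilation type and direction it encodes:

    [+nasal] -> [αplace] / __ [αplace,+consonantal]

The shared variable α links the value of the place features (abbreviated [place]) on the target to the same value on the neighbouring segment, so place is the feature that assimilates.
The conditioning segment sits to the right of the focus bar, meaning the trigger follows the segment that changes — regressive assimilation.

regressive place assimilation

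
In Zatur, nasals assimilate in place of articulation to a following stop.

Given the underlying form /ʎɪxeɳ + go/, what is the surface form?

The rule targets /ɳ/ (voiced retroflex nasal), which sits before the trigger /g/ (velar).
A voiced velar nasal is [ŋ], so the surface segment is [ŋ].

[ʎɪxeŋgo]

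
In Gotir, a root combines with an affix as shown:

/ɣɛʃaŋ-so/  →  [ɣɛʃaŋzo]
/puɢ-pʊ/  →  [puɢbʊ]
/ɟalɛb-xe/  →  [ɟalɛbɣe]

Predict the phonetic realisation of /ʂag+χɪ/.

The data show progressive voicing assimilation: /s/ → [z] after /ŋ/; /p/ → [b] after /ɢ/; /x/ → [ɣ] after /b/. In each pair only voicing changes, matching the preceding consonant, while place and manner stay constant.
The rule targets /χ/ (voiceless uvular fricative), which sits after the trigger /g/ (voiced).
A voiced uvular fricative is [ʁ], so the surface segment is [ʁ].

[ʂagʁɪ]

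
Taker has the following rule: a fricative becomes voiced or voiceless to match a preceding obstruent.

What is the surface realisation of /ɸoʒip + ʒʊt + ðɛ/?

[ɸoʒipʃʊtθɛ]

The rule targets /ʒ/ (voiced postalveolar fricative), which sits after the trigger /p/ (voiceless).
A voiceless postalveolar fricative is [ʃ], so the surface segment is [ʃ].
At the second juncture, /ð/ likewise becomes [θ] adjacent to /t/.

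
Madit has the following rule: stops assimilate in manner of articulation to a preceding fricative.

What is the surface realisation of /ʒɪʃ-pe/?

The rule targets /p/ (voiceless bilabial stop), which sits after the trigger /ʃ/ (fricative).
Changing only its manner to fricative gives [ɸ] — the voiceless bilabial fricative.

[ʒɪʃɸe]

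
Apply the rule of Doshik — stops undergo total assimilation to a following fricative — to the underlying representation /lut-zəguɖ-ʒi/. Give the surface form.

[luzzəguʒʒi]

/t/ is the segment targeted by the rule; it sits immediately before /z/, so it assimilates completely and surfaces as [z].
At the second juncture, /ɖ/ likewise becomes [ʒ] adjacent to /ʒ/.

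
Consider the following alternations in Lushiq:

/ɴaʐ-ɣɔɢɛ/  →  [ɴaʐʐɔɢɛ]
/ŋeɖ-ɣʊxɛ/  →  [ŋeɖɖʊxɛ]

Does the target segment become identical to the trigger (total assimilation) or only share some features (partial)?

Comparing underlying and surface forms, /ɣ/ → [ɖ] is the alternation; the neighbouring /ɖ/ is constant.
The output [ɖ] is identical to the trigger /ɖ/ — every feature (place, manner, voicing) has been copied — so this is total assimilation.
The other form behaves the same way: /ɣ/ → [ʐ] after /ʐ/ — in each case the output is a copy of the preceding consonant.

total assimilation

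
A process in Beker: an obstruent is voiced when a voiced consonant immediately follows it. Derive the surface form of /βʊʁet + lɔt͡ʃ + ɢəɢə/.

The rule targets /t/ (voiceless alveolar stop), which sits before the trigger /l/ (voiced).
The voiced alveolar stop is [d], so /t/ → [d].
At the second juncture, /t͡ʃ/ likewise becomes [d͡ʒ] adjacent to /ɢ/.

[βʊʁedlɔd͡ʒɢəɢə]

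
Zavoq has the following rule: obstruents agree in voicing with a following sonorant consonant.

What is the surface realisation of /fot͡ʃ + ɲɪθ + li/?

[fod͡ʒɲɪðli]

/t͡ʃ/ is a voiceless postalveolar affricate. The following trigger /ɲ/ is voiced, so /t͡ʃ/ must become voiced as well.
The voiced postalveolar affricate is [d͡ʒ], so /t͡ʃ/ → [d͡ʒ].
At the second juncture, /θ/ likewise becomes [ð] adjacent to /l/.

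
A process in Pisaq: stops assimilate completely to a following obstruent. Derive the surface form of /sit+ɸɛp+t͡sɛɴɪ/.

[siɸɸɛt͡st͡sɛɴɪ]

/t/ is the segment targeted by the rule; it sits immediately before /ɸ/, so it assimilates completely and surfaces as [ɸ].
At the second juncture, /p/ likewise becomes [t͡s] adjacent to /t͡s/.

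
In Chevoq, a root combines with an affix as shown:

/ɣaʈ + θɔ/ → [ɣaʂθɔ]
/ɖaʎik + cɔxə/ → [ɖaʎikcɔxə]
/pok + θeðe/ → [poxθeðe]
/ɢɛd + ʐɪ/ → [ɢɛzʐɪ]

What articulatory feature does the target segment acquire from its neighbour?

manner

Underlying /ʈ/ is realised as [ʂ] next to /θ/; /θ/ itself does not change.
The change stop → fricative matches the manner of the following /θ/, identifying this as manner assimilation.
The same holds elsewhere in the data: /k/ → [x] before /θ/ (stop → fricative, matching a fricative); /d/ → [z] before /ʐ/ (stop → fricative, matching a fricative) — only manner changes, and always toward the following segment.
Nothing changes in [ɖaʎikcɔxə]: there the adjacent consonants already agree in manner (/k/ and /c/ are both stops), so this form is consistent with the same rule.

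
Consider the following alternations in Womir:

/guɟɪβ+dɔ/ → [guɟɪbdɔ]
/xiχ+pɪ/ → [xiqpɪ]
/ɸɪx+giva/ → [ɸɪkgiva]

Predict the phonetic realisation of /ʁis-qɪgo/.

[ʁitqɪgo]

The data show regressive manner assimilation: /β/ → [b] before /d/; /χ/ → [q] before /p/; /x/ → [k] before /g/. In each pair only manner changes, matching the following consonant, while place and voice stay constant.
/s/ is a voiceless alveolar fricative. The following trigger /q/ is a stop, so /s/ must become a stop as well.
A voiceless alveolar stop is [t], so the surface segment is [t].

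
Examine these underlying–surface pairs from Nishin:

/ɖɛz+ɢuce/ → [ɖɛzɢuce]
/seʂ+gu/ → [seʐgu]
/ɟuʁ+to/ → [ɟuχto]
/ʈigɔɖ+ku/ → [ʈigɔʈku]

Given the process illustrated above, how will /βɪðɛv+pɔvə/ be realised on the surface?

The data show regressive voicing assimilation: /ʂ/ → [ʐ] before /g/; /ʁ/ → [χ] before /t/; /ɖ/ → [ʈ] before /k/. In each pair only voicing changes, matching the following consonant, while place and manner stay constant.
No alternation appears in [ɖɛzɢuce]: there the adjacent consonants already agree in voicing (/z/ and /ɢ/ are both voiced), so this form is consistent with the same rule.
/v/ is a voiced labiodental fricative. The following trigger /p/ is voiceless, so /v/ must become voiceless as well.
The voiceless labiodental fricative is [f], so /v/ → [f].

[βɪðɛfpɔvə]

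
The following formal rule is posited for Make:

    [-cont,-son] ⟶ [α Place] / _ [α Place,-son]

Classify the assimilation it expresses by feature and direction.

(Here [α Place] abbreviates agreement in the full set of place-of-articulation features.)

The shared variable α links the value of the place features (abbreviated [Place]) on the target to the same value on the neighbouring segment, so place is the feature that assimilates.
Since the environment is written after the underscore, the trigger follows the target; the direction is regressive.

regressive place assimilation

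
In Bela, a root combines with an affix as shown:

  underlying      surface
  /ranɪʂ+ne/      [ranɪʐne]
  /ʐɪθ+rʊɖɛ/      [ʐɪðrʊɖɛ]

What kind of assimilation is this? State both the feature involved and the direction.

regressive voicing assimilation

Comparing underlying and surface forms, /ʂ/ → [ʐ] is the alternation; the neighbouring /n/ is constant.
/ʂ/ is voiceless while /n/ is voiced; the output [ʐ] is voiced, matching the trigger — so the feature that spreads is voicing.
Place and manner are unchanged, so the assimilation is partial, not total.
The same holds elsewhere in the data: /θ/ → [ð] before /r/ (voiceless → voiced, matching voiced) — only voicing changes, and always toward the following segment.
Since the segment that changes precedes the conditioning segment, the assimilation is regressive.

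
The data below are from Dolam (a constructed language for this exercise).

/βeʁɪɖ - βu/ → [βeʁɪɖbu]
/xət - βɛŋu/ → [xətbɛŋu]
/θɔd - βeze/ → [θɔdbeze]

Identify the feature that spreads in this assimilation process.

The segment that alternates is /β/, which surfaces as [b] when adjacent to /ɖ/.
The change fricative → stop matches the manner of the preceding /ɖ/, identifying this as manner assimilation.
Checking the remaining alternations: /β/ → [b] after /t/ (fricative → stop, matching a stop); /β/ → [b] after /d/ (fricative → stop, matching a stop) — only manner changes, and always toward the preceding segment.

manner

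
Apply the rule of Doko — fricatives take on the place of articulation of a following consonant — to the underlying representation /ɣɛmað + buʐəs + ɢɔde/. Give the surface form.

[ɣɛmaβbuʐəχɢɔde]

/ð/ is a voiced dental fricative. The following trigger /b/ is bilabial, so /ð/ must become bilabial as well.
Changing only its place to bilabial gives [β] — the voiced bilabial fricative.
At the second juncture, /s/ likewise becomes [χ] adjacent to /ɢ/.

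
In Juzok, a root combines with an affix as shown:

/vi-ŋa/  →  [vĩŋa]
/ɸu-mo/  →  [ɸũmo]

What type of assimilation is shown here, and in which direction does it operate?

regressive nasality assimilation (vowel nasalisation)

The vowel /i/ surfaces as nasalised [ĩ] next to the following nasal /ŋ/ — it has acquired the [+nasal] feature of its neighbour.
The other form shows the same pattern: /u/ → [ũ] before /m/ — each time a vowel is nasalised next to a following nasal.
Because the conditioning nasal is to the right of the vowel that changes, the process is regressive (anticipatory).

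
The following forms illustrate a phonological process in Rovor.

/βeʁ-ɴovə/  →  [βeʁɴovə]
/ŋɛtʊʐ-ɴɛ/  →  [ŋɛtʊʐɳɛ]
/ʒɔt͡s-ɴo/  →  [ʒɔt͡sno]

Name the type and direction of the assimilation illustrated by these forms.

progressive place assimilation

The segment that alternates is /ɴ/, which surfaces as [ɳ] when adjacent to /ʐ/.
The change uvular → retroflex matches the place of the preceding /ʐ/, identifying this as place assimilation.
Manner and voice are unchanged, so the assimilation is partial, not total.
The other alternating form patterns the same way: /ɴ/ → [n] after /t͡s/ (uvular → alveolar, matching alveolar) — only place changes, and always toward the preceding segment.
No alternation appears in [βeʁɴovə]: there the adjacent consonants already agree in place (/ɴ/ and /ʁ/ are both uvular), so this form is consistent with the same rule.
Since the segment that changes follows the conditioning segment, the assimilation is progressive.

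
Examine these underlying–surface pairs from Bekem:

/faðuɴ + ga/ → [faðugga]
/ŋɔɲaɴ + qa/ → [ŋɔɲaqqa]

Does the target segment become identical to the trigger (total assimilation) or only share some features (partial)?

total assimilation

The segment that alternates is /ɴ/, which surfaces as [g] when adjacent to /g/.
The output [g] is identical to the trigger /g/ — every feature (place, manner, voicing) has been copied — so this is total assimilation.
The remaining alternation confirms this: /ɴ/ → [q] before /q/ — in each case the output is a copy of the following consonant.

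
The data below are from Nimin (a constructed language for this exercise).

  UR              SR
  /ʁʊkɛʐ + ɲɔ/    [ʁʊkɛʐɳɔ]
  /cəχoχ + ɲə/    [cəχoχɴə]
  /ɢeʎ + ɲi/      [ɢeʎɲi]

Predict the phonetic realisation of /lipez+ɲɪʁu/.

[lipeznɪʁu]

The data show progressive place assimilation: /ɲ/ → [ɳ] after /ʐ/; /ɲ/ → [ɴ] after /χ/. In each pair only place changes, matching the preceding consonant, while manner and voice stay constant.
Nothing changes in [ɢeʎɲi]: there the adjacent consonants already agree in place (/ɲ/ and /ʎ/ are both palatal), so this form is consistent with the same rule.
The rule targets /ɲ/ (voiced palatal nasal), which sits after the trigger /z/ (alveolar).
Changing only its place to alveolar gives [n] — the voiced alveolar nasal.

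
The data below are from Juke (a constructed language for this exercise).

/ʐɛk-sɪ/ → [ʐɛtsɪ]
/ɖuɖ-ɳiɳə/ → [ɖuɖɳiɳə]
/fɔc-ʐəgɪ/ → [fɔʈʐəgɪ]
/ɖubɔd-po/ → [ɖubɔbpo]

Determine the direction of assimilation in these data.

regressive

The segment that alternates is /k/, which surfaces as [t] when adjacent to /s/.
The change velar → alveolar matches the place of the following /s/, identifying this as place assimilation.
The same holds elsewhere in the data: /c/ → [ʈ] before /ʐ/ (palatal → retroflex, matching retroflex); /d/ → [b] before /p/ (alveolar → bilabial, matching bilabial) — only place changes, and always toward the following segment.
No alternation appears in [ɖuɖɳiɳə]: there the adjacent consonants already agree in place (/ɖ/ and /ɳ/ are both retroflex), so this form is consistent with the same rule.
Since the segment that changes precedes the conditioning segment, the assimilation is regressive.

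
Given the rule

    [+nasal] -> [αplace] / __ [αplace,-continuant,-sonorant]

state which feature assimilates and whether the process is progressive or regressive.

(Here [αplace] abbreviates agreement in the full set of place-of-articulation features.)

The shared variable α links the value of the place features (abbreviated [place]) on the target to the same value on the neighbouring segment, so place is the feature that assimilates.
The conditioning segment sits to the right of the focus bar, meaning the trigger follows the segment that changes — regressive assimilation.

regressive place assimilation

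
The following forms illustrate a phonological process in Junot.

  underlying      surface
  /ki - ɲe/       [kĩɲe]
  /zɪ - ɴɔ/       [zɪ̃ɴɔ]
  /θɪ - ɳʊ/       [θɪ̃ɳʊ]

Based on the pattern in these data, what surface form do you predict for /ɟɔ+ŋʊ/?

[ɟɔ̃ŋʊ]

The data show regressive nasality assimilation (vowel nasalisation): /i/ → [ĩ] before /ɲ/; /ɪ/ → [ɪ̃] before /ɴ/; /ɪ/ → [ɪ̃] before /ɳ/ — a vowel is nasalised by an immediately following nasal consonant.
/ɔ/ sits next to the nasal /ŋ/ and is therefore nasalised to [ɔ̃].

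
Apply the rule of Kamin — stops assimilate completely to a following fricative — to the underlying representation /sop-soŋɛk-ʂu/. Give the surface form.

/p/ is the segment targeted by the rule; it sits immediately before /s/, so it assimilates completely and surfaces as [s].
The same rule applies at the second boundary: /k/ → [ʂ] next to /ʂ/.

[sossoŋɛʂʂu]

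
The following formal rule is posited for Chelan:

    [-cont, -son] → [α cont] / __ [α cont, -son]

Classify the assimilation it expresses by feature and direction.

The shared variable α links the value of [cont] on the target to that of the neighbouring obstruent. [cont] distinguishes stops from fricatives — a manner-of-articulation feature — so this is manner assimilation.
Since the environment is written after the underscore, the trigger follows the target; the direction is regressive.

regressive manner assimilation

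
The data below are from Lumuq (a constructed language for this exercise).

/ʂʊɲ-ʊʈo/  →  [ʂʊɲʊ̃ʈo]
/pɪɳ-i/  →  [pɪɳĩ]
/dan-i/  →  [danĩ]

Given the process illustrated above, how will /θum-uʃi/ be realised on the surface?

The data show progressive nasality assimilation (vowel nasalisation): /ʊ/ → [ʊ̃] after /ɲ/; /i/ → [ĩ] after /ɳ/; /i/ → [ĩ] after /n/ — a vowel is nasalised by an immediately preceding nasal consonant.
/u/ sits next to the nasal /m/ and is therefore nasalised to [ũ].

[θumũʃi]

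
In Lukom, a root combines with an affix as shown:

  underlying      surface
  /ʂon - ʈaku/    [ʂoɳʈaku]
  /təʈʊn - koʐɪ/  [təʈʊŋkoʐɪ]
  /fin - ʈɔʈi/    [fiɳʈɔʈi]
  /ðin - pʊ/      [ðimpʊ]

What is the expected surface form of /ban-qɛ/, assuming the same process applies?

The data show regressive place assimilation: /n/ → [ɳ] before /ʈ/; /n/ → [ŋ] before /k/; /n/ → [m] before /p/. In each pair only place changes, matching the following consonant, while manner and voice stay constant.
/n/ is a voiced alveolar nasal. The following trigger /q/ is uvular, so /n/ must become uvular as well.
A voiced uvular nasal is [ɴ], so the surface segment is [ɴ].

[baɴqɛ]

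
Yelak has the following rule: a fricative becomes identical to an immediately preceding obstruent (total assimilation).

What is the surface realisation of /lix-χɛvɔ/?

/χ/ is the segment targeted by the rule; it sits immediately after /x/, so it assimilates completely and surfaces as [x].

[lixxɛvɔ]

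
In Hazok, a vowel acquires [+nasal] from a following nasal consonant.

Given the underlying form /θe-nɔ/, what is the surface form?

The vowel /e/ is adjacent to the following nasal /n/, so it acquires [+nasal] and surfaces as [ẽ].

[θẽnɔ]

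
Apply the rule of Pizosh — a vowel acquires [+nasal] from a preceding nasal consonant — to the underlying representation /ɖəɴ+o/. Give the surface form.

/o/ sits next to the nasal /ɴ/ and is therefore nasalised to [õ].

[ɖəɴõ]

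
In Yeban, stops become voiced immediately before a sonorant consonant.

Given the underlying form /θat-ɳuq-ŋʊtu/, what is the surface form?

The rule targets /t/ (voiceless alveolar stop), which sits before the trigger /ɳ/ (voiced).
Changing only its voicing to voiced gives [d] — the voiced alveolar stop.
The same rule applies at the second boundary: /q/ → [ɢ] next to /ŋ/.

[θadɳuɢŋʊtu]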